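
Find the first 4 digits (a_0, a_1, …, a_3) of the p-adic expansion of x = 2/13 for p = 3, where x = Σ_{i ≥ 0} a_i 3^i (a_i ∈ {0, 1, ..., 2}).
(a_0, …, a_3) = (2, 1, 2, 1)

v_3(2/13) = 0 (numerator and denominator both coprime to 3), so x ∈ ℤ_3^×. Compute digits iteratively via a_i = x_i mod 3, x_{i+1} = (x_i − a_i)/3, with x_0 = x:
  x_0 = 2/13;  a_0 = 2;  x_1 = (x_0 − 2)/3 = -8/13
  x_1 = -8/13;  a_1 = 1;  x_2 = (x_1 − 1)/3 = -7/13
  x_2 = -7/13;  a_2 = 2;  x_3 = (x_2 − 2)/3 = -11/13
  x_3 = -11/13;  a_3 = 1;  x_4 = (x_3 − 1)/3 = -8/13
Digits: (2, 1, 2, 1).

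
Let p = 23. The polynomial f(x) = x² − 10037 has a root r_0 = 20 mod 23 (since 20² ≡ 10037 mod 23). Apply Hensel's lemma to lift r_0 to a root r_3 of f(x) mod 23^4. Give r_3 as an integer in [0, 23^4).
r_3 = 113295 (mod 279841)

Hensel's recurrence: r_{i+1} = r_i − f(r_i)·(f′(r_i))^{-1} mod 23^{i+2}, with f′(x) = 2x. Iterate:
  r_0 = 20 (mod 23)
  r_1 = 89 (mod 529)
  r_2 = 3792 (mod 12167)
  r_3 = 113295 (mod 279841)
Final: r_3 = 113295, and one checks f(r_3) ≡ 0 mod 23^4.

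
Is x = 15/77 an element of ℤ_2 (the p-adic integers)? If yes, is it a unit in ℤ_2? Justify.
x ∈ ℤ_2^× (unit); v_2(x) = 0

ℤ_2 = {x ∈ ℚ_2 : v_2(x) ≥ 0} and ℤ_2^× = {x ∈ ℤ_2 : v_2(x) = 0}. Here v_2(15/77) = v_2(num) − v_2(den) = 0; compare against these criteria.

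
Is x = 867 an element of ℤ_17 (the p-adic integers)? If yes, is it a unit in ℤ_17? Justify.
x ∈ ℤ_17 but not a unit; v_17(x) = 2 > 0

ℤ_17 = {x ∈ ℚ_17 : v_17(x) ≥ 0} and ℤ_17^× = {x ∈ ℤ_17 : v_17(x) = 0}. Here v_17(867) = v_17(num) − v_17(den) = 2; compare against these criteria.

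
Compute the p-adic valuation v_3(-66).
v_3(-66) = 1

v_3(n) is the largest exponent k such that 3^k divides n. Factor out: -66 = -3^1 · 22. (Sign doesn't affect v_p.) So v_3(-66) = 1.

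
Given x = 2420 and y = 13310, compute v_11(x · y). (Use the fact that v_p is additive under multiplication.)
v_11(32210200) = 5

v_p(x) = 2 (factor: 2420 = 11^2 · 20); v_p(y) = 3 (factor: 13310 = 11^3 · 10). Additivity: v_p(xy) = v_p(x) + v_p(y) = 2 + 3 = 5. (Direct check: xy = 32210200 = 11^5 · (200).)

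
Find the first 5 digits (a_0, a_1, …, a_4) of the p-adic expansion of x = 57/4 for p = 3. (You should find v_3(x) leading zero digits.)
(a_0, …, a_4) = (0, 1, 2, 2, 0)

v_3(57/4) = 1, so a_0 = ... = a_0 = 0. Factor out: x = 3^1 · u with u = 19/4 a unit in ℤ_3. Expand u iteratively via a_{v+i} = u_i mod 3, u_{i+1} = (u_i − a_{v+i})/3:
  u_0 = 19/4;  a_1 = 1;  u_1 = (u_0 − 1)/3 = 5/4
  u_1 = 5/4;  a_2 = 2;  u_2 = (u_1 − 2)/3 = -1/4
  u_2 = -1/4;  a_3 = 2;  u_3 = (u_2 − 2)/3 = -3/4
  u_3 = -3/4;  a_4 = 0;  u_4 = (u_3 − 0)/3 = -1/4
Digits: (0, 1, 2, 2, 0).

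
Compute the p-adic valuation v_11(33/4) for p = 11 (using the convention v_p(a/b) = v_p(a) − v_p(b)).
v_11(33/4) = 1

Factor powers of 11 from the numerator and denominator of the reduced fraction: 33 = 11^1 · 3 and 4 = 11^0 · 4. Apply v_p(a/b) = v_p(a) − v_p(b): v_11(33/4) = 1 − 0 = 1.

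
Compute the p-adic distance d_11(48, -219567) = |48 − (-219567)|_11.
d_11(48, -219567) = 1/14641

Step 1 — x − y = 48 − (-219567) = 219615. Step 2 — v_11(219615) = 4 (factor: 219615 = (11^4 · 15); the sign does not affect v_p). Step 3 — |x − y|_11 = 11^{-4} = 1/14641.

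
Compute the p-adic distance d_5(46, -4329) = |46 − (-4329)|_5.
d_5(46, -4329) = 1/625

Step 1 — x − y = 46 − (-4329) = 4375. Step 2 — v_5(4375) = 4 (factor: 4375 = (5^4 · 7); the sign does not affect v_p). Step 3 — |x − y|_5 = 5^{-4} = 1/625.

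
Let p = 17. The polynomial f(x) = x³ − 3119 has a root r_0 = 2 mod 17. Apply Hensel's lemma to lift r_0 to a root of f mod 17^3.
r_2 = 3657 (mod 4913)

Hensel: r_{i+1} = r_i − f(r_i)/f′(r_i) mod 17^{i+2}, where f′(x) = 3x². Iterate:
  r_0 = 2 (mod 17)
  r_1 = 189 (mod 289)
  r_2 = 3657 (mod 4913)
Final: r = 3657 with f(r) ≡ 0 mod 17^3.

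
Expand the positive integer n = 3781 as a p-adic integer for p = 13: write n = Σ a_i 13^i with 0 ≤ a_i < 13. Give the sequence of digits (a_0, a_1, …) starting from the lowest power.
(a_0, a_1, …) = (11, 4, 9, 1)

Repeated division by 13 gives the digits low-to-high: 3781 = 11 + 4·13^1 + 9·13^2 + 1·13^3. Digit sequence: (11, 4, 9, 1).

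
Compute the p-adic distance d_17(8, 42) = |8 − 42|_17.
d_17(8, 42) = 1/17

Step 1 — x − y = 8 − 42 = -34. Step 2 — v_17(-34) = 1 (factor: -34 = −(17^1 · 2); the sign does not affect v_p). Step 3 — |x − y|_17 = 17^{-1} = 1/17.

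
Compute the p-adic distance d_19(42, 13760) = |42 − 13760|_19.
d_19(42, 13760) = 1/6859

Step 1 — x − y = 42 − 13760 = -13718. Step 2 — v_19(-13718) = 3 (factor: -13718 = −(19^3 · 2); the sign does not affect v_p). Step 3 — |x − y|_19 = 19^{-3} = 1/6859.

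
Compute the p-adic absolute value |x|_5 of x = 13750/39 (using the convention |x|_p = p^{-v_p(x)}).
|13750/39|_5 = 1/625

Step 1 — compute v_5(x) by factoring powers of 5 out of the numerator and denominator: v_5(13750/39) = 4. Step 2 — apply |x|_p = p^{-v_p(x)} = 5^{-4} = 1/625.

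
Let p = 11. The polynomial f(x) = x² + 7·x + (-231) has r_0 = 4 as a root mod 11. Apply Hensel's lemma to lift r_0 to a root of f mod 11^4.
r_3 = 10003 (mod 14641)

Hensel: r_{i+1} = r_i − f(r_i)·(f′(r_i))^{-1} mod 11^{i+2}, f′(x) = 2x + 7. Iterate:
  r_0 = 4 (mod 11)
  r_1 = 81 (mod 121)
  r_2 = 686 (mod 1331)
  r_3 = 10003 (mod 14641)
Final: r = 10003 satisfies f(r) ≡ 0 mod 11^4.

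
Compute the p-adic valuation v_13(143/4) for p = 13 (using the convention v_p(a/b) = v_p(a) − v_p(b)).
v_13(143/4) = 1

Factor powers of 13 from the numerator and denominator of the reduced fraction: 143 = 13^1 · 11 and 4 = 13^0 · 4. Apply v_p(a/b) = v_p(a) − v_p(b): v_13(143/4) = 1 − 0 = 1.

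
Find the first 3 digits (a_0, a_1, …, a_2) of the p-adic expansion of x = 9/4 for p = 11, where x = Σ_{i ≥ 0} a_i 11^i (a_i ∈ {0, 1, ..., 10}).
(a_0, …, a_2) = (5, 8, 2)

v_11(9/4) = 0 (numerator and denominator both coprime to 11), so x ∈ ℤ_11^×. Compute digits iteratively via a_i = x_i mod 11, x_{i+1} = (x_i − a_i)/11, with x_0 = x:
  x_0 = 9/4;  a_0 = 5;  x_1 = (x_0 − 5)/11 = -1/4
  x_1 = -1/4;  a_1 = 8;  x_2 = (x_1 − 8)/11 = -3/4
  x_2 = -3/4;  a_2 = 2;  x_3 = (x_2 − 2)/11 = -1/4
Digits: (5, 8, 2).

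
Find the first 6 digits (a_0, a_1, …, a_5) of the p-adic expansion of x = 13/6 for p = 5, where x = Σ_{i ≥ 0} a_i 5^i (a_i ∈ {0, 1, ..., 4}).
(a_0, …, a_5) = (3, 4, 0, 4, 0, 4)

v_5(13/6) = 0 (numerator and denominator both coprime to 5), so x ∈ ℤ_5^×. Compute digits iteratively via a_i = x_i mod 5, x_{i+1} = (x_i − a_i)/5, with x_0 = x:
  x_0 = 13/6;  a_0 = 3;  x_1 = (x_0 − 3)/5 = -1/6
  x_1 = -1/6;  a_1 = 4;  x_2 = (x_1 − 4)/5 = -5/6
  x_2 = -5/6;  a_2 = 0;  x_3 = (x_2 − 0)/5 = -1/6
  x_3 = -1/6;  a_3 = 4;  x_4 = (x_3 − 4)/5 = -5/6
  x_4 = -5/6;  a_4 = 0;  x_5 = (x_4 − 0)/5 = -1/6
  x_5 = -1/6;  a_5 = 4;  x_6 = (x_5 − 4)/5 = -5/6
Digits: (3, 4, 0, 4, 0, 4).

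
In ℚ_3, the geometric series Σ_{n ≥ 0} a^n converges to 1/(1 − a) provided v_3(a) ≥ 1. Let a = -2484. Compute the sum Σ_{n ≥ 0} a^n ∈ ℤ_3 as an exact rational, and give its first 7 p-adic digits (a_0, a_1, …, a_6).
Σ a^n = 1/(1 − a) = 1/2485;  first 7 digits = (1, 0, 0, 1, 2, 1, 0)

v_3(a) = 3 ≥ 1, so the series converges in ℤ_3 to 1/(1 − a) = 1/(1 − (-2484)) = 1/2485. Expand this rational in ℤ_3: compute digits iteratively via d_i = x_i mod 3, x_{i+1} = (x_i − d_i)/3. The first 7 digits are (1, 0, 0, 1, 2, 1, 0).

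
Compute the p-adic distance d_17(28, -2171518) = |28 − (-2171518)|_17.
d_17(28, -2171518) = 1/83521

Step 1 — x − y = 28 − (-2171518) = 2171546. Step 2 — v_17(2171546) = 4 (factor: 2171546 = (17^4 · 26); the sign does not affect v_p). Step 3 — |x − y|_17 = 17^{-4} = 1/83521.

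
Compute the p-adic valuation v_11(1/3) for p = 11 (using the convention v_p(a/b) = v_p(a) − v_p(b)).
v_11(1/3) = 0

Factor powers of 11 from the numerator and denominator of the reduced fraction: 1 = 11^0 · 1 and 3 = 11^0 · 3. Apply v_p(a/b) = v_p(a) − v_p(b): v_11(1/3) = 0 − 0 = 0.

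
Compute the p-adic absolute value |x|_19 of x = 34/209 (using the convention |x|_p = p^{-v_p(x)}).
|34/209|_19 = 19

Step 1 — compute v_19(x) by factoring powers of 19 out of the numerator and denominator: v_19(34/209) = -1. Step 2 — apply |x|_p = p^{-v_p(x)} = 19^{1} = 19.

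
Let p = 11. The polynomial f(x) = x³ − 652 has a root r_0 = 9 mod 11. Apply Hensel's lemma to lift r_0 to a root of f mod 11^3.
r_2 = 900 (mod 1331)

Hensel: r_{i+1} = r_i − f(r_i)/f′(r_i) mod 11^{i+2}, where f′(x) = 3x². Iterate:
  r_0 = 9 (mod 11)
  r_1 = 53 (mod 121)
  r_2 = 900 (mod 1331)
Final: r = 900 with f(r) ≡ 0 mod 11^3.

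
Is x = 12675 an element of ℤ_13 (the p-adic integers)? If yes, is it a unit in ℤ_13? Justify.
x ∈ ℤ_13 but not a unit; v_13(x) = 2 > 0

ℤ_13 = {x ∈ ℚ_13 : v_13(x) ≥ 0} and ℤ_13^× = {x ∈ ℤ_13 : v_13(x) = 0}. Here v_13(12675) = v_13(num) − v_13(den) = 2; compare against these criteria.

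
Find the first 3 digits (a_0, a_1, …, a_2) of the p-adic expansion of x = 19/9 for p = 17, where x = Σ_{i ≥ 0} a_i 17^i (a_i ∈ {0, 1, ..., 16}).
(a_0, …, a_2) = (4, 15, 1)

v_17(19/9) = 0 (numerator and denominator both coprime to 17), so x ∈ ℤ_17^×. Compute digits iteratively via a_i = x_i mod 17, x_{i+1} = (x_i − a_i)/17, with x_0 = x:
  x_0 = 19/9;  a_0 = 4;  x_1 = (x_0 − 4)/17 = -1/9
  x_1 = -1/9;  a_1 = 15;  x_2 = (x_1 − 15)/17 = -8/9
  x_2 = -8/9;  a_2 = 1;  x_3 = (x_2 − 1)/17 = -1/9
Digits: (4, 15, 1).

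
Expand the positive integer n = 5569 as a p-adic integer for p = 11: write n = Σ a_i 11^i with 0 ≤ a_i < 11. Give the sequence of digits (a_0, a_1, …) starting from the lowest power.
(a_0, a_1, …) = (3, 0, 2, 4)

Repeated division by 11 gives the digits low-to-high: 5569 = 3 + 2·11^2 + 4·11^3. Digit sequence: (3, 0, 2, 4).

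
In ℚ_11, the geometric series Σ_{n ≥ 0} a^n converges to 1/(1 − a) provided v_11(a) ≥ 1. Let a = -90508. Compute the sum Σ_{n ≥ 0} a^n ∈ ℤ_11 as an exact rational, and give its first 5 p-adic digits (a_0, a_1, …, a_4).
Σ a^n = 1/(1 − a) = 1/90509;  first 5 digits = (1, 0, 0, 9, 4)

v_11(a) = 3 ≥ 1, so the series converges in ℤ_11 to 1/(1 − a) = 1/(1 − (-90508)) = 1/90509. Expand this rational in ℤ_11: compute digits iteratively via d_i = x_i mod 11, x_{i+1} = (x_i − d_i)/11. The first 5 digits are (1, 0, 0, 9, 4).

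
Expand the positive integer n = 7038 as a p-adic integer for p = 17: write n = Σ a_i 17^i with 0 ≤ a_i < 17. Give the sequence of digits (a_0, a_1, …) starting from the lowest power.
(a_0, a_1, …) = (0, 6, 7, 1)

Repeated division by 17 gives the digits low-to-high: 7038 = 6·17^1 + 7·17^2 + 1·17^3. Digit sequence: (0, 6, 7, 1).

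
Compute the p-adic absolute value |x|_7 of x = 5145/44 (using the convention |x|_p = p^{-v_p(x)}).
|5145/44|_7 = 1/343

Step 1 — compute v_7(x) by factoring powers of 7 out of the numerator and denominator: v_7(5145/44) = 3. Step 2 — apply |x|_p = p^{-v_p(x)} = 7^{-3} = 1/343.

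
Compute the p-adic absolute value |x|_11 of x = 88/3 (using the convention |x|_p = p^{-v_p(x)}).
|88/3|_11 = 1/11

Step 1 — compute v_11(x) by factoring powers of 11 out of the numerator and denominator: v_11(88/3) = 1. Step 2 — apply |x|_p = p^{-v_p(x)} = 11^{-1} = 1/11.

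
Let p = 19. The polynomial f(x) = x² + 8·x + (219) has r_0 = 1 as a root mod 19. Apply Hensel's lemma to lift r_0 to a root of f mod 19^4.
r_3 = 113621 (mod 130321)

Hensel: r_{i+1} = r_i − f(r_i)·(f′(r_i))^{-1} mod 19^{i+2}, f′(x) = 2x + 8. Iterate:
  r_0 = 1 (mod 19)
  r_1 = 267 (mod 361)
  r_2 = 3877 (mod 6859)
  r_3 = 113621 (mod 130321)
Final: r = 113621 satisfies f(r) ≡ 0 mod 19^4.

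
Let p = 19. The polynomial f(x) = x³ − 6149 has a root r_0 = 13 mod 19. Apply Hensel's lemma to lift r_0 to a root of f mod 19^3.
r_2 = 6454 (mod 6859)

Hensel: r_{i+1} = r_i − f(r_i)/f′(r_i) mod 19^{i+2}, where f′(x) = 3x². Iterate:
  r_0 = 13 (mod 19)
  r_1 = 317 (mod 361)
  r_2 = 6454 (mod 6859)
Final: r = 6454 with f(r) ≡ 0 mod 19^3.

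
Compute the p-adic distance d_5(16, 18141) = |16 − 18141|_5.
d_5(16, 18141) = 1/625

Step 1 — x − y = 16 − 18141 = -18125. Step 2 — v_5(-18125) = 4 (factor: -18125 = −(5^4 · 29); the sign does not affect v_p). Step 3 — |x − y|_5 = 5^{-4} = 1/625.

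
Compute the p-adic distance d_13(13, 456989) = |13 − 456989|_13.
d_13(13, 456989) = 1/28561

Step 1 — x − y = 13 − 456989 = -456976. Step 2 — v_13(-456976) = 4 (factor: -456976 = −(13^4 · 16); the sign does not affect v_p). Step 3 — |x − y|_13 = 13^{-4} = 1/28561.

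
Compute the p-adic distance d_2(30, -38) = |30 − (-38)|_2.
d_2(30, -38) = 1/4

Step 1 — x − y = 30 − (-38) = 68. Step 2 — v_2(68) = 2 (factor: 68 = (2^2 · 17); the sign does not affect v_p). Step 3 — |x − y|_2 = 2^{-2} = 1/4.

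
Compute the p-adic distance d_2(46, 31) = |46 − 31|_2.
d_2(46, 31) = 1

Step 1 — x − y = 46 − 31 = 15. Step 2 — v_2(15) = 0 (factor: 15 = (2^0 · 15); the sign does not affect v_p). Step 3 — |x − y|_2 = 2^{0} = 1.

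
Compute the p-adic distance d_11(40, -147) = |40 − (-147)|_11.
d_11(40, -147) = 1/11

Step 1 — x − y = 40 − (-147) = 187. Step 2 — v_11(187) = 1 (factor: 187 = (11^1 · 17); the sign does not affect v_p). Step 3 — |x − y|_11 = 11^{-1} = 1/11.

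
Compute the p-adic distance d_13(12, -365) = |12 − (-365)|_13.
d_13(12, -365) = 1/13

Step 1 — x − y = 12 − (-365) = 377. Step 2 — v_13(377) = 1 (factor: 377 = (13^1 · 29); the sign does not affect v_p). Step 3 — |x − y|_13 = 13^{-1} = 1/13.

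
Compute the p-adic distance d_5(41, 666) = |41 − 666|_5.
d_5(41, 666) = 1/625

Step 1 — x − y = 41 − 666 = -625. Step 2 — v_5(-625) = 4 (factor: -625 = −(5^4 · 1); the sign does not affect v_p). Step 3 — |x − y|_5 = 5^{-4} = 1/625.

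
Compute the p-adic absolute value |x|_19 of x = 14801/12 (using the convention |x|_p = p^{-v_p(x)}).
|14801/12|_19 = 1/361

Step 1 — compute v_19(x) by factoring powers of 19 out of the numerator and denominator: v_19(14801/12) = 2. Step 2 — apply |x|_p = p^{-v_p(x)} = 19^{-2} = 1/361.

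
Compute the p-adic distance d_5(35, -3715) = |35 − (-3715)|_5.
d_5(35, -3715) = 1/625

Step 1 — x − y = 35 − (-3715) = 3750. Step 2 — v_5(3750) = 4 (factor: 3750 = (5^4 · 6); the sign does not affect v_p). Step 3 — |x − y|_5 = 5^{-4} = 1/625.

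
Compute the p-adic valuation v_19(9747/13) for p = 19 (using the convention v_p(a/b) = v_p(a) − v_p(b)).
v_19(9747/13) = 2

Factor powers of 19 from the numerator and denominator of the reduced fraction: 9747 = 19^2 · 27 and 13 = 19^0 · 13. Apply v_p(a/b) = v_p(a) − v_p(b): v_19(9747/13) = 2 − 0 = 2.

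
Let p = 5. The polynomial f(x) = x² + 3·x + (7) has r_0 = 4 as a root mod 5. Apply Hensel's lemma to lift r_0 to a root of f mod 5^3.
r_2 = 94 (mod 125)

Hensel: r_{i+1} = r_i − f(r_i)·(f′(r_i))^{-1} mod 5^{i+2}, f′(x) = 2x + 3. Iterate:
  r_0 = 4 (mod 5)
  r_1 = 19 (mod 25)
  r_2 = 94 (mod 125)
Final: r = 94 satisfies f(r) ≡ 0 mod 5^3.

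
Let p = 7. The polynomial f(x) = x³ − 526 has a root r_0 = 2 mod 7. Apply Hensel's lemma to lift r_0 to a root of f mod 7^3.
r_2 = 233 (mod 343)

Hensel: r_{i+1} = r_i − f(r_i)/f′(r_i) mod 7^{i+2}, where f′(x) = 3x². Iterate:
  r_0 = 2 (mod 7)
  r_1 = 37 (mod 49)
  r_2 = 233 (mod 343)
Final: r = 233 with f(r) ≡ 0 mod 7^3.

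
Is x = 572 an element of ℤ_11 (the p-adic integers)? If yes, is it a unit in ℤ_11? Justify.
x ∈ ℤ_11 but not a unit; v_11(x) = 1 > 0

ℤ_11 = {x ∈ ℚ_11 : v_11(x) ≥ 0} and ℤ_11^× = {x ∈ ℤ_11 : v_11(x) = 0}. Here v_11(572) = v_11(num) − v_11(den) = 1; compare against these criteria.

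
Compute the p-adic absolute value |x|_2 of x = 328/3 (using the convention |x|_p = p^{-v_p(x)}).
|328/3|_2 = 1/8

Step 1 — compute v_2(x) by factoring powers of 2 out of the numerator and denominator: v_2(328/3) = 3. Step 2 — apply |x|_p = p^{-v_p(x)} = 2^{-3} = 1/8.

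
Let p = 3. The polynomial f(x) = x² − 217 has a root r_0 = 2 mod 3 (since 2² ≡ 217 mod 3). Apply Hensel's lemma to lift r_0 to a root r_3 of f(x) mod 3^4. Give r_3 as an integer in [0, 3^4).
r_3 = 53 (mod 81)

Hensel's recurrence: r_{i+1} = r_i − f(r_i)·(f′(r_i))^{-1} mod 3^{i+2}, with f′(x) = 2x. Iterate:
  r_0 = 2 (mod 3)
  r_1 = 8 (mod 9)
  r_2 = 26 (mod 27)
  r_3 = 53 (mod 81)
Final: r_3 = 53, and one checks f(r_3) ≡ 0 mod 3^4.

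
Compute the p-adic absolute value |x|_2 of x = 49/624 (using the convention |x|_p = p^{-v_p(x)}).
|49/624|_2 = 16

Step 1 — compute v_2(x) by factoring powers of 2 out of the numerator and denominator: v_2(49/624) = -4. Step 2 — apply |x|_p = p^{-v_p(x)} = 2^{4} = 16.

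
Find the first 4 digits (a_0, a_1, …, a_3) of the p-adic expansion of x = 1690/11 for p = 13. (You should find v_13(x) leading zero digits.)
(a_0, …, a_3) = (0, 0, 8, 3)

v_13(1690/11) = 2, so a_0 = ... = a_1 = 0. Factor out: x = 13^2 · u with u = 10/11 a unit in ℤ_13. Expand u iteratively via a_{v+i} = u_i mod 13, u_{i+1} = (u_i − a_{v+i})/13:
  u_0 = 10/11;  a_2 = 8;  u_1 = (u_0 − 8)/13 = -6/11
  u_1 = -6/11;  a_3 = 3;  u_2 = (u_1 − 3)/13 = -3/11
Digits: (0, 0, 8, 3).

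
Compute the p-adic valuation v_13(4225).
v_13(4225) = 2

v_13(n) is the largest exponent k such that 13^k divides n. Factor out: 4225 = 13^2 · 25. (Sign doesn't affect v_p.) So v_13(4225) = 2.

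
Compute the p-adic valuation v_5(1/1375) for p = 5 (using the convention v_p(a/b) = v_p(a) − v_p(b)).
v_5(1/1375) = -3

Factor powers of 5 from the numerator and denominator of the reduced fraction: 1 = 5^0 · 1 and 1375 = 5^3 · 11. Apply v_p(a/b) = v_p(a) − v_p(b): v_5(1/1375) = 0 − 3 = -3.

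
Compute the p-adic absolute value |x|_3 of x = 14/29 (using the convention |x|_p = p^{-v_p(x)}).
|14/29|_3 = 1

Step 1 — compute v_3(x) by factoring powers of 3 out of the numerator and denominator: v_3(14/29) = 0. Step 2 — apply |x|_p = p^{-v_p(x)} = 3^{0} = 1.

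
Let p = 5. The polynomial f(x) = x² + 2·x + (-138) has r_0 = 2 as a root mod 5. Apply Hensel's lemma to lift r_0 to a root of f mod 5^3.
r_2 = 82 (mod 125)

Hensel: r_{i+1} = r_i − f(r_i)·(f′(r_i))^{-1} mod 5^{i+2}, f′(x) = 2x + 2. Iterate:
  r_0 = 2 (mod 5)
  r_1 = 7 (mod 25)
  r_2 = 82 (mod 125)
Final: r = 82 satisfies f(r) ≡ 0 mod 5^3.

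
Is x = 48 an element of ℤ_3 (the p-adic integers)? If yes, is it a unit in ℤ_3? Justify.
x ∈ ℤ_3 but not a unit; v_3(x) = 1 > 0

ℤ_3 = {x ∈ ℚ_3 : v_3(x) ≥ 0} and ℤ_3^× = {x ∈ ℤ_3 : v_3(x) = 0}. Here v_3(48) = v_3(num) − v_3(den) = 1; compare against these criteria.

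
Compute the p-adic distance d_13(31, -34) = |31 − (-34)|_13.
d_13(31, -34) = 1/13

Step 1 — x − y = 31 − (-34) = 65. Step 2 — v_13(65) = 1 (factor: 65 = (13^1 · 5); the sign does not affect v_p). Step 3 — |x − y|_13 = 13^{-1} = 1/13.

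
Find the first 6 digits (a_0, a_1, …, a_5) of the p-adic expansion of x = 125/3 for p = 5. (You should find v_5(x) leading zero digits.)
(a_0, …, a_5) = (0, 0, 0, 2, 3, 1)

v_5(125/3) = 3, so a_0 = ... = a_2 = 0. Factor out: x = 5^3 · u with u = 1/3 a unit in ℤ_5. Expand u iteratively via a_{v+i} = u_i mod 5, u_{i+1} = (u_i − a_{v+i})/5:
  u_0 = 1/3;  a_3 = 2;  u_1 = (u_0 − 2)/5 = -1/3
  u_1 = -1/3;  a_4 = 3;  u_2 = (u_1 − 3)/5 = -2/3
  u_2 = -2/3;  a_5 = 1;  u_3 = (u_2 − 1)/5 = -1/3
Digits: (0, 0, 0, 2, 3, 1).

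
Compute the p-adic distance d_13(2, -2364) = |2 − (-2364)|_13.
d_13(2, -2364) = 1/169

Step 1 — x − y = 2 − (-2364) = 2366. Step 2 — v_13(2366) = 2 (factor: 2366 = (13^2 · 14); the sign does not affect v_p). Step 3 — |x − y|_13 = 13^{-2} = 1/169.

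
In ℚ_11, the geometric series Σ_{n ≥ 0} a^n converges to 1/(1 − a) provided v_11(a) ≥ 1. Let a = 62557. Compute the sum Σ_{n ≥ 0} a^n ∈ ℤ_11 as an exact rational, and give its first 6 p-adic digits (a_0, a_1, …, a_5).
Σ a^n = 1/(1 − a) = -1/62556;  first 6 digits = (1, 0, 0, 3, 4, 0)

v_11(a) = 3 ≥ 1, so the series converges in ℤ_11 to 1/(1 − a) = 1/(1 − 62557) = -1/62556. Expand this rational in ℤ_11: compute digits iteratively via d_i = x_i mod 11, x_{i+1} = (x_i − d_i)/11. The first 6 digits are (1, 0, 0, 3, 4, 0).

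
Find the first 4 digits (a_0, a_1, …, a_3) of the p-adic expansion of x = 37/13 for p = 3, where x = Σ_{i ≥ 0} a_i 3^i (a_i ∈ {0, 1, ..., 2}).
(a_0, …, a_3) = (1, 2, 0, 1)

v_3(37/13) = 0 (numerator and denominator both coprime to 3), so x ∈ ℤ_3^×. Compute digits iteratively via a_i = x_i mod 3, x_{i+1} = (x_i − a_i)/3, with x_0 = x:
  x_0 = 37/13;  a_0 = 1;  x_1 = (x_0 − 1)/3 = 8/13
  x_1 = 8/13;  a_1 = 2;  x_2 = (x_1 − 2)/3 = -6/13
  x_2 = -6/13;  a_2 = 0;  x_3 = (x_2 − 0)/3 = -2/13
  x_3 = -2/13;  a_3 = 1;  x_4 = (x_3 − 1)/3 = -5/13
Digits: (1, 2, 0, 1).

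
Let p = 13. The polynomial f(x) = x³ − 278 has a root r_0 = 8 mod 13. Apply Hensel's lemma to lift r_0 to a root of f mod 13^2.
r_1 = 86 (mod 169)

Hensel: r_{i+1} = r_i − f(r_i)/f′(r_i) mod 13^{i+2}, where f′(x) = 3x². Iterate:
  r_0 = 8 (mod 13)
  r_1 = 86 (mod 169)
Final: r = 86 with f(r) ≡ 0 mod 13^2.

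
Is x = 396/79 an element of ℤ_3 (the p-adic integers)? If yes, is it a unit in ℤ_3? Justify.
x ∈ ℤ_3 but not a unit; v_3(x) = 2 > 0

ℤ_3 = {x ∈ ℚ_3 : v_3(x) ≥ 0} and ℤ_3^× = {x ∈ ℤ_3 : v_3(x) = 0}. Here v_3(396/79) = v_3(num) − v_3(den) = 2; compare against these criteria.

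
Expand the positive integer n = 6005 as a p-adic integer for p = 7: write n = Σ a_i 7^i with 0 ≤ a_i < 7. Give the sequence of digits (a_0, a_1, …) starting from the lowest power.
(a_0, a_1, …) = (6, 3, 3, 3, 2)

Repeated division by 7 gives the digits low-to-high: 6005 = 6 + 3·7^1 + 3·7^2 + 3·7^3 + 2·7^4. Digit sequence: (6, 3, 3, 3, 2).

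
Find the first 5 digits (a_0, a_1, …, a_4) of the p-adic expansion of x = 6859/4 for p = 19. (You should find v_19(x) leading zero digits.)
(a_0, …, a_4) = (0, 0, 0, 5, 14)

v_19(6859/4) = 3, so a_0 = ... = a_2 = 0. Factor out: x = 19^3 · u with u = 1/4 a unit in ℤ_19. Expand u iteratively via a_{v+i} = u_i mod 19, u_{i+1} = (u_i − a_{v+i})/19:
  u_0 = 1/4;  a_3 = 5;  u_1 = (u_0 − 5)/19 = -1/4
  u_1 = -1/4;  a_4 = 14;  u_2 = (u_1 − 14)/19 = -3/4
Digits: (0, 0, 0, 5, 14).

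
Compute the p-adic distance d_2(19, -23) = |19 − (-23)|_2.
d_2(19, -23) = 1/2

Step 1 — x − y = 19 − (-23) = 42. Step 2 — v_2(42) = 1 (factor: 42 = (2^1 · 21); the sign does not affect v_p). Step 3 — |x − y|_2 = 2^{-1} = 1/2.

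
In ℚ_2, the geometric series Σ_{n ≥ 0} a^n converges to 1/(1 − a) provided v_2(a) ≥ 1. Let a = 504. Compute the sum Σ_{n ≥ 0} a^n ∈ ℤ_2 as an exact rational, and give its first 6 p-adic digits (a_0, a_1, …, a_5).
Σ a^n = 1/(1 − a) = -1/503;  first 6 digits = (1, 0, 0, 1, 1, 1)

v_2(a) = 3 ≥ 1, so the series converges in ℤ_2 to 1/(1 − a) = 1/(1 − 504) = -1/503. Expand this rational in ℤ_2: compute digits iteratively via d_i = x_i mod 2, x_{i+1} = (x_i − d_i)/2. The first 6 digits are (1, 0, 0, 1, 1, 1).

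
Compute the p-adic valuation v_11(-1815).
v_11(-1815) = 2

v_11(n) is the largest exponent k such that 11^k divides n. Factor out: -1815 = -11^2 · 15. (Sign doesn't affect v_p.) So v_11(-1815) = 2.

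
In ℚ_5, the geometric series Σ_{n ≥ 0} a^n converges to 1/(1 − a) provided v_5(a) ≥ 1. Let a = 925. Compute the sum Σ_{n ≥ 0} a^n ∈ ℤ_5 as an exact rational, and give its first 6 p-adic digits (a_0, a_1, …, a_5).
Σ a^n = 1/(1 − a) = -1/924;  first 6 digits = (1, 0, 2, 2, 0, 4)

v_5(a) = 2 ≥ 1, so the series converges in ℤ_5 to 1/(1 − a) = 1/(1 − 925) = -1/924. Expand this rational in ℤ_5: compute digits iteratively via d_i = x_i mod 5, x_{i+1} = (x_i − d_i)/5. The first 6 digits are (1, 0, 2, 2, 0, 4).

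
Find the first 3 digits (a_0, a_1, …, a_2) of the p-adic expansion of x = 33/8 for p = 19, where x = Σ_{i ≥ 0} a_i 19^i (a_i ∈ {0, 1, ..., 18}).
(a_0, …, a_2) = (16, 16, 11)

v_19(33/8) = 0 (numerator and denominator both coprime to 19), so x ∈ ℤ_19^×. Compute digits iteratively via a_i = x_i mod 19, x_{i+1} = (x_i − a_i)/19, with x_0 = x:
  x_0 = 33/8;  a_0 = 16;  x_1 = (x_0 − 16)/19 = -5/8
  x_1 = -5/8;  a_1 = 16;  x_2 = (x_1 − 16)/19 = -7/8
  x_2 = -7/8;  a_2 = 11;  x_3 = (x_2 − 11)/19 = -5/8
Digits: (16, 16, 11).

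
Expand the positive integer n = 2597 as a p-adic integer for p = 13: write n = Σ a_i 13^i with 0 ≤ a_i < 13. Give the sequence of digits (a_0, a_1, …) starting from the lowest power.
(a_0, a_1, …) = (10, 4, 2, 1)

Repeated division by 13 gives the digits low-to-high: 2597 = 10 + 4·13^1 + 2·13^2 + 1·13^3. Digit sequence: (10, 4, 2, 1).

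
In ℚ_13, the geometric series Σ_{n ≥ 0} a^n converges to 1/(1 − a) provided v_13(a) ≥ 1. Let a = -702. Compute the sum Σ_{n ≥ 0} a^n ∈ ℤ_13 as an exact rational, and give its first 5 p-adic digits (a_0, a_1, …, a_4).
Σ a^n = 1/(1 − a) = 1/703;  first 5 digits = (1, 11, 12, 7, 10)

v_13(a) = 1 ≥ 1, so the series converges in ℤ_13 to 1/(1 − a) = 1/(1 − (-702)) = 1/703. Expand this rational in ℤ_13: compute digits iteratively via d_i = x_i mod 13, x_{i+1} = (x_i − d_i)/13. The first 5 digits are (1, 11, 12, 7, 10).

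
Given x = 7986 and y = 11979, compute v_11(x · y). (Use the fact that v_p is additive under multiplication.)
v_11(95664294) = 6

v_p(x) = 3 (factor: 7986 = 11^3 · 6); v_p(y) = 3 (factor: 11979 = 11^3 · 9). Additivity: v_p(xy) = v_p(x) + v_p(y) = 3 + 3 = 6. (Direct check: xy = 95664294 = 11^6 · (54).)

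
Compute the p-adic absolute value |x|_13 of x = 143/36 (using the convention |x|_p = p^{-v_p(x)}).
|143/36|_13 = 1/13

Step 1 — compute v_13(x) by factoring powers of 13 out of the numerator and denominator: v_13(143/36) = 1. Step 2 — apply |x|_p = p^{-v_p(x)} = 13^{-1} = 1/13.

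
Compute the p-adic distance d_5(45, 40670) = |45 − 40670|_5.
d_5(45, 40670) = 1/3125

Step 1 — x − y = 45 − 40670 = -40625. Step 2 — v_5(-40625) = 5 (factor: -40625 = −(5^5 · 13); the sign does not affect v_p). Step 3 — |x − y|_5 = 5^{-5} = 1/3125.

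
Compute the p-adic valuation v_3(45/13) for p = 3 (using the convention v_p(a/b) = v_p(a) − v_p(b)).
v_3(45/13) = 2

Factor powers of 3 from the numerator and denominator of the reduced fraction: 45 = 3^2 · 5 and 13 = 3^0 · 13. Apply v_p(a/b) = v_p(a) − v_p(b): v_3(45/13) = 2 − 0 = 2.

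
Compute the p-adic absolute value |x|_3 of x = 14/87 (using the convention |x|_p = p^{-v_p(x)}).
|14/87|_3 = 3

Step 1 — compute v_3(x) by factoring powers of 3 out of the numerator and denominator: v_3(14/87) = -1. Step 2 — apply |x|_p = p^{-v_p(x)} = 3^{1} = 3.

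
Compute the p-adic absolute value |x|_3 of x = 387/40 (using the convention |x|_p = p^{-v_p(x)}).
|387/40|_3 = 1/9

Step 1 — compute v_3(x) by factoring powers of 3 out of the numerator and denominator: v_3(387/40) = 2. Step 2 — apply |x|_p = p^{-v_p(x)} = 3^{-2} = 1/9.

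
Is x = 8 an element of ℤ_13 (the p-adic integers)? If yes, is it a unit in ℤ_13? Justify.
x ∈ ℤ_13^× (unit); v_13(x) = 0

ℤ_13 = {x ∈ ℚ_13 : v_13(x) ≥ 0} and ℤ_13^× = {x ∈ ℤ_13 : v_13(x) = 0}. Here v_13(8) = v_13(num) − v_13(den) = 0; compare against these criteria.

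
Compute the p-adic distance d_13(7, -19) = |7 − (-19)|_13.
d_13(7, -19) = 1/13

Step 1 — x − y = 7 − (-19) = 26. Step 2 — v_13(26) = 1 (factor: 26 = (13^1 · 2); the sign does not affect v_p). Step 3 — |x − y|_13 = 13^{-1} = 1/13.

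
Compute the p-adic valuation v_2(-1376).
v_2(-1376) = 5

v_2(n) is the largest exponent k such that 2^k divides n. Factor out: -1376 = -2^5 · 43. (Sign doesn't affect v_p.) So v_2(-1376) = 5.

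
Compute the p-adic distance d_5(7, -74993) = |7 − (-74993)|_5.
d_5(7, -74993) = 1/3125

Step 1 — x − y = 7 − (-74993) = 75000. Step 2 — v_5(75000) = 5 (factor: 75000 = (5^5 · 24); the sign does not affect v_p). Step 3 — |x − y|_5 = 5^{-5} = 1/3125.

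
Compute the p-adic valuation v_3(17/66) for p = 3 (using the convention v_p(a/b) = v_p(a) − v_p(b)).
v_3(17/66) = -1

Factor powers of 3 from the numerator and denominator of the reduced fraction: 17 = 3^0 · 17 and 66 = 3^1 · 22. Apply v_p(a/b) = v_p(a) − v_p(b): v_3(17/66) = 0 − 1 = -1.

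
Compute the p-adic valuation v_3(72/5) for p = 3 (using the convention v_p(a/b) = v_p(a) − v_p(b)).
v_3(72/5) = 2

Factor powers of 3 from the numerator and denominator of the reduced fraction: 72 = 3^2 · 8 and 5 = 3^0 · 5. Apply v_p(a/b) = v_p(a) − v_p(b): v_3(72/5) = 2 − 0 = 2.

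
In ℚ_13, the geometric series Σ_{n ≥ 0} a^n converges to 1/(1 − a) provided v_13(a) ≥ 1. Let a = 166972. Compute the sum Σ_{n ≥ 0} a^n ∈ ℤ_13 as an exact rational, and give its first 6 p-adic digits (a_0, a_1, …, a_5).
Σ a^n = 1/(1 − a) = -1/166971;  first 6 digits = (1, 0, 0, 11, 5, 0)

v_13(a) = 3 ≥ 1, so the series converges in ℤ_13 to 1/(1 − a) = 1/(1 − 166972) = -1/166971. Expand this rational in ℤ_13: compute digits iteratively via d_i = x_i mod 13, x_{i+1} = (x_i − d_i)/13. The first 6 digits are (1, 0, 0, 11, 5, 0).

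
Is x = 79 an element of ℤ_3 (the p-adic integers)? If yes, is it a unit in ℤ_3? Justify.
x ∈ ℤ_3^× (unit); v_3(x) = 0

ℤ_3 = {x ∈ ℚ_3 : v_3(x) ≥ 0} and ℤ_3^× = {x ∈ ℤ_3 : v_3(x) = 0}. Here v_3(79) = v_3(num) − v_3(den) = 0; compare against these criteria.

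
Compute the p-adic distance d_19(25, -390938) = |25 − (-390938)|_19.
d_19(25, -390938) = 1/130321

Step 1 — x − y = 25 − (-390938) = 390963. Step 2 — v_19(390963) = 4 (factor: 390963 = (19^4 · 3); the sign does not affect v_p). Step 3 — |x − y|_19 = 19^{-4} = 1/130321.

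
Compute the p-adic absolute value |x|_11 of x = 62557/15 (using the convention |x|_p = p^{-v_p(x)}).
|62557/15|_11 = 1/1331

Step 1 — compute v_11(x) by factoring powers of 11 out of the numerator and denominator: v_11(62557/15) = 3. Step 2 — apply |x|_p = p^{-v_p(x)} = 11^{-3} = 1/1331.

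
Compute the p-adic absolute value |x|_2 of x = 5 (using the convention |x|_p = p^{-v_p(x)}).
|5|_2 = 1

Step 1 — compute v_2(x) by factoring powers of 2 out of the numerator and denominator: v_2(5) = 0. Step 2 — apply |x|_p = p^{-v_p(x)} = 2^{0} = 1.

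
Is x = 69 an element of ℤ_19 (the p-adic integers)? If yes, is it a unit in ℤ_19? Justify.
x ∈ ℤ_19^× (unit); v_19(x) = 0

ℤ_19 = {x ∈ ℚ_19 : v_19(x) ≥ 0} and ℤ_19^× = {x ∈ ℤ_19 : v_19(x) = 0}. Here v_19(69) = v_19(num) − v_19(den) = 0; compare against these criteria.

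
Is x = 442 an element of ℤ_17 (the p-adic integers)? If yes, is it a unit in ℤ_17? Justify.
x ∈ ℤ_17 but not a unit; v_17(x) = 1 > 0

ℤ_17 = {x ∈ ℚ_17 : v_17(x) ≥ 0} and ℤ_17^× = {x ∈ ℤ_17 : v_17(x) = 0}. Here v_17(442) = v_17(num) − v_17(den) = 1; compare against these criteria.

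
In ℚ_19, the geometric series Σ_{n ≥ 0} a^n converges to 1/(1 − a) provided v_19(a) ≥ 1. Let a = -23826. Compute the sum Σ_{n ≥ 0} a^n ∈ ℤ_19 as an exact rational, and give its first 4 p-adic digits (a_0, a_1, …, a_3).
Σ a^n = 1/(1 − a) = 1/23827;  first 4 digits = (1, 0, 10, 15)

v_19(a) = 2 ≥ 1, so the series converges in ℤ_19 to 1/(1 − a) = 1/(1 − (-23826)) = 1/23827. Expand this rational in ℤ_19: compute digits iteratively via d_i = x_i mod 19, x_{i+1} = (x_i − d_i)/19. The first 4 digits are (1, 0, 10, 15).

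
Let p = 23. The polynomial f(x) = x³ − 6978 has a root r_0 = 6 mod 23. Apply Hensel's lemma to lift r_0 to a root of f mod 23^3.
r_2 = 10149 (mod 12167)

Hensel: r_{i+1} = r_i − f(r_i)/f′(r_i) mod 23^{i+2}, where f′(x) = 3x². Iterate:
  r_0 = 6 (mod 23)
  r_1 = 98 (mod 529)
  r_2 = 10149 (mod 12167)
Final: r = 10149 with f(r) ≡ 0 mod 23^3.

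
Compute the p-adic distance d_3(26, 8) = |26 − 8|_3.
d_3(26, 8) = 1/9

Step 1 — x − y = 26 − 8 = 18. Step 2 — v_3(18) = 2 (factor: 18 = (3^2 · 2); the sign does not affect v_p). Step 3 — |x − y|_3 = 3^{-2} = 1/9.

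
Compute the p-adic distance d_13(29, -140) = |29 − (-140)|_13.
d_13(29, -140) = 1/169

Step 1 — x − y = 29 − (-140) = 169. Step 2 — v_13(169) = 2 (factor: 169 = (13^2 · 1); the sign does not affect v_p). Step 3 — |x − y|_13 = 13^{-2} = 1/169.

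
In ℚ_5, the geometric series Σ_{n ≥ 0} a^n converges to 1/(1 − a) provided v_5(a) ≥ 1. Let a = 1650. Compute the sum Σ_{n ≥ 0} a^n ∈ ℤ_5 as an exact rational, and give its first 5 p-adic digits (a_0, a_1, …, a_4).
Σ a^n = 1/(1 − a) = -1/1649;  first 5 digits = (1, 0, 1, 3, 3)

v_5(a) = 2 ≥ 1, so the series converges in ℤ_5 to 1/(1 − a) = 1/(1 − 1650) = -1/1649. Expand this rational in ℤ_5: compute digits iteratively via d_i = x_i mod 5, x_{i+1} = (x_i − d_i)/5. The first 5 digits are (1, 0, 1, 3, 3).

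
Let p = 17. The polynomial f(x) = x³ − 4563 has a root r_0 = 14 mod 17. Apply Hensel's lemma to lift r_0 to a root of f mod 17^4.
r_3 = 16351 (mod 83521)

Hensel: r_{i+1} = r_i − f(r_i)/f′(r_i) mod 17^{i+2}, where f′(x) = 3x². Iterate:
  r_0 = 14 (mod 17)
  r_1 = 167 (mod 289)
  r_2 = 1612 (mod 4913)
  r_3 = 16351 (mod 83521)
Final: r = 16351 with f(r) ≡ 0 mod 17^4.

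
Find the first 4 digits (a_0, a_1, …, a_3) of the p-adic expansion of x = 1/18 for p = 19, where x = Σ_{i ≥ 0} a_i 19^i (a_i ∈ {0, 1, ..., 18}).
(a_0, …, a_3) = (18, 17, 17, 17)

v_19(1/18) = 0 (numerator and denominator both coprime to 19), so x ∈ ℤ_19^×. Compute digits iteratively via a_i = x_i mod 19, x_{i+1} = (x_i − a_i)/19, with x_0 = x:
  x_0 = 1/18;  a_0 = 18;  x_1 = (x_0 − 18)/19 = -17/18
  x_1 = -17/18;  a_1 = 17;  x_2 = (x_1 − 17)/19 = -17/18
  x_2 = -17/18;  a_2 = 17;  x_3 = (x_2 − 17)/19 = -17/18
  x_3 = -17/18;  a_3 = 17;  x_4 = (x_3 − 17)/19 = -17/18
Digits: (18, 17, 17, 17).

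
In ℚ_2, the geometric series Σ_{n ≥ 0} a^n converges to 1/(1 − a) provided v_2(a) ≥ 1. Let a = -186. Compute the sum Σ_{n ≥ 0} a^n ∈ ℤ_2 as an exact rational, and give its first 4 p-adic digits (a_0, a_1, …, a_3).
Σ a^n = 1/(1 − a) = 1/187;  first 4 digits = (1, 1, 0, 0)

v_2(a) = 1 ≥ 1, so the series converges in ℤ_2 to 1/(1 − a) = 1/(1 − (-186)) = 1/187. Expand this rational in ℤ_2: compute digits iteratively via d_i = x_i mod 2, x_{i+1} = (x_i − d_i)/2. The first 4 digits are (1, 1, 0, 0).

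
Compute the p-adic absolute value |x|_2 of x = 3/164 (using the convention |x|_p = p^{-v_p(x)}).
|3/164|_2 = 4

Step 1 — compute v_2(x) by factoring powers of 2 out of the numerator and denominator: v_2(3/164) = -2. Step 2 — apply |x|_p = p^{-v_p(x)} = 2^{2} = 4.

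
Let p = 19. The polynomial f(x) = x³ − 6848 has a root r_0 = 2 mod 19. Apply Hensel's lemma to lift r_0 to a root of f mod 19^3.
r_2 = 2738 (mod 6859)

Hensel: r_{i+1} = r_i − f(r_i)/f′(r_i) mod 19^{i+2}, where f′(x) = 3x². Iterate:
  r_0 = 2 (mod 19)
  r_1 = 211 (mod 361)
  r_2 = 2738 (mod 6859)
Final: r = 2738 with f(r) ≡ 0 mod 19^3.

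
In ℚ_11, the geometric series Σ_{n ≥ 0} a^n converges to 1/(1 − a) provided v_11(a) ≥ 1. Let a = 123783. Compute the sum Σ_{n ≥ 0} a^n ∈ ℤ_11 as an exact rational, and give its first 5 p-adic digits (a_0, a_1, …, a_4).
Σ a^n = 1/(1 − a) = -1/123782;  first 5 digits = (1, 0, 0, 5, 8)

v_11(a) = 3 ≥ 1, so the series converges in ℤ_11 to 1/(1 − a) = 1/(1 − 123783) = -1/123782. Expand this rational in ℤ_11: compute digits iteratively via d_i = x_i mod 11, x_{i+1} = (x_i − d_i)/11. The first 5 digits are (1, 0, 0, 5, 8).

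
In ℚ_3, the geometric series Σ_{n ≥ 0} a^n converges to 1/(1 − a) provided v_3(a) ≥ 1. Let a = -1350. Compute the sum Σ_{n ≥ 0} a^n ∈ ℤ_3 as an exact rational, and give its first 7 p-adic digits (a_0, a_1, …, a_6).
Σ a^n = 1/(1 − a) = 1/1351;  first 7 digits = (1, 0, 0, 1, 1, 0, 2)

v_3(a) = 3 ≥ 1, so the series converges in ℤ_3 to 1/(1 − a) = 1/(1 − (-1350)) = 1/1351. Expand this rational in ℤ_3: compute digits iteratively via d_i = x_i mod 3, x_{i+1} = (x_i − d_i)/3. The first 7 digits are (1, 0, 0, 1, 1, 0, 2).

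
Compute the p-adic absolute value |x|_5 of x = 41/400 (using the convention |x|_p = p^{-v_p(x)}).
|41/400|_5 = 25

Step 1 — compute v_5(x) by factoring powers of 5 out of the numerator and denominator: v_5(41/400) = -2. Step 2 — apply |x|_p = p^{-v_p(x)} = 5^{2} = 25.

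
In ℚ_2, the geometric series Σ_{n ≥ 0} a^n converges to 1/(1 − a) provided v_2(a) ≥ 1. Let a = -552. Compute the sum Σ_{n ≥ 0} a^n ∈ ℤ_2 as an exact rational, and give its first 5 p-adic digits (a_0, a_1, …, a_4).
Σ a^n = 1/(1 − a) = 1/553;  first 5 digits = (1, 0, 0, 1, 1)

v_2(a) = 3 ≥ 1, so the series converges in ℤ_2 to 1/(1 − a) = 1/(1 − (-552)) = 1/553. Expand this rational in ℤ_2: compute digits iteratively via d_i = x_i mod 2, x_{i+1} = (x_i − d_i)/2. The first 5 digits are (1, 0, 0, 1, 1).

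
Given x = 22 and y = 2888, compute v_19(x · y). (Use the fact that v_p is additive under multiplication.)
v_19(63536) = 2

v_p(x) = 0 (factor: 22 = 19^0 · 22); v_p(y) = 2 (factor: 2888 = 19^2 · 8). Additivity: v_p(xy) = v_p(x) + v_p(y) = 0 + 2 = 2. (Direct check: xy = 63536 = 19^2 · (176).)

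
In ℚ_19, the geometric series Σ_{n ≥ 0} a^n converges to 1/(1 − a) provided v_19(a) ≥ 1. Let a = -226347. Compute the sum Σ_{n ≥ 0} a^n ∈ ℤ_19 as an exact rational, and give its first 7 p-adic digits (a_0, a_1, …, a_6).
Σ a^n = 1/(1 − a) = 1/226348;  first 7 digits = (1, 0, 0, 5, 17, 18, 5)

v_19(a) = 3 ≥ 1, so the series converges in ℤ_19 to 1/(1 − a) = 1/(1 − (-226347)) = 1/226348. Expand this rational in ℤ_19: compute digits iteratively via d_i = x_i mod 19, x_{i+1} = (x_i − d_i)/19. The first 7 digits are (1, 0, 0, 5, 17, 18, 5).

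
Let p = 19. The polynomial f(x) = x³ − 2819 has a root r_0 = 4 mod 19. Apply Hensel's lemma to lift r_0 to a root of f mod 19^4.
r_3 = 122839 (mod 130321)

Hensel: r_{i+1} = r_i − f(r_i)/f′(r_i) mod 19^{i+2}, where f′(x) = 3x². Iterate:
  r_0 = 4 (mod 19)
  r_1 = 99 (mod 361)
  r_2 = 6236 (mod 6859)
  r_3 = 122839 (mod 130321)
Final: r = 122839 with f(r) ≡ 0 mod 19^4.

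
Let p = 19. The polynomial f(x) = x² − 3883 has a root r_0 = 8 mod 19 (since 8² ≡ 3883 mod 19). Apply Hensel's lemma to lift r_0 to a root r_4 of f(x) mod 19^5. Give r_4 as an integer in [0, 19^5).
r_4 = 791491 (mod 2476099)

Hensel's recurrence: r_{i+1} = r_i − f(r_i)·(f′(r_i))^{-1} mod 19^{i+2}, with f′(x) = 2x. Iterate:
  r_0 = 8 (mod 19)
  r_1 = 179 (mod 361)
  r_2 = 2706 (mod 6859)
  r_3 = 9565 (mod 130321)
  r_4 = 791491 (mod 2476099)
Final: r_4 = 791491, and one checks f(r_4) ≡ 0 mod 19^5.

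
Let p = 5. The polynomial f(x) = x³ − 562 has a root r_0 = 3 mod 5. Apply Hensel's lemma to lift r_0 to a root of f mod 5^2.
r_1 = 8 (mod 25)

Hensel: r_{i+1} = r_i − f(r_i)/f′(r_i) mod 5^{i+2}, where f′(x) = 3x². Iterate:
  r_0 = 3 (mod 5)
  r_1 = 8 (mod 25)
Final: r = 8 with f(r) ≡ 0 mod 5^2.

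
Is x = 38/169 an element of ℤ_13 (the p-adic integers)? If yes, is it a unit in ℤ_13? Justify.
x ∉ ℤ_13 (v_13(x) = -2 < 0)

ℤ_13 = {x ∈ ℚ_13 : v_13(x) ≥ 0} and ℤ_13^× = {x ∈ ℤ_13 : v_13(x) = 0}. Here v_13(38/169) = v_13(num) − v_13(den) = -2; compare against these criteria.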